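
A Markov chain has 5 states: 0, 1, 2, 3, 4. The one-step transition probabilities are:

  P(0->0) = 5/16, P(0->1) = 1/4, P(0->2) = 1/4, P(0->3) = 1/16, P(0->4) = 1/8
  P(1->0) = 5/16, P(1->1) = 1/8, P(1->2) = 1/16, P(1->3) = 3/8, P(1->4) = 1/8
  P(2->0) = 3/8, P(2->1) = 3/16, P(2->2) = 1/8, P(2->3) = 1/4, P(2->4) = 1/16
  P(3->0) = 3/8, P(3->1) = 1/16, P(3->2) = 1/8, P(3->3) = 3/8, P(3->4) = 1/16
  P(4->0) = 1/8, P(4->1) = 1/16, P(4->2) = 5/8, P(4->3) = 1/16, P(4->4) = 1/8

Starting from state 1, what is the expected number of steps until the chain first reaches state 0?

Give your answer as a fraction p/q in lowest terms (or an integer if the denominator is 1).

Let h_i = expected steps to first reach 0 from state i.
Boundary: h_0 = 0.
First-step equations for the other states:
  h_1 = 1 + 5/16*h_0 + 1/8*h_1 + 1/16*h_2 + 3/8*h_3 + 1/8*h_4
  h_2 = 1 + 3/8*h_0 + 3/16*h_1 + 1/8*h_2 + 1/4*h_3 + 1/16*h_4
  h_3 = 1 + 3/8*h_0 + 1/16*h_1 + 1/8*h_2 + 3/8*h_3 + 1/16*h_4
  h_4 = 1 + 1/8*h_0 + 1/16*h_1 + 5/8*h_2 + 1/16*h_3 + 1/8*h_4

Substituting h_0 = 0 and rearranging gives the linear system (I - Q) h = 1:
  [7/8, -1/16, -3/8, -1/8] . (h_1, h_2, h_3, h_4) = 1
  [-3/16, 7/8, -1/4, -1/16] . (h_1, h_2, h_3, h_4) = 1
  [-1/16, -1/8, 5/8, -1/16] . (h_1, h_2, h_3, h_4) = 1
  [-1/16, -5/8, -1/16, 7/8] . (h_1, h_2, h_3, h_4) = 1

Solving yields:
  h_1 = 1959/635
  h_2 = 1826/635
  h_3 = 1807/635
  h_4 = 2299/635

Starting state is 1, so the expected hitting time is h_1 = 1959/635.

Answer: 1959/635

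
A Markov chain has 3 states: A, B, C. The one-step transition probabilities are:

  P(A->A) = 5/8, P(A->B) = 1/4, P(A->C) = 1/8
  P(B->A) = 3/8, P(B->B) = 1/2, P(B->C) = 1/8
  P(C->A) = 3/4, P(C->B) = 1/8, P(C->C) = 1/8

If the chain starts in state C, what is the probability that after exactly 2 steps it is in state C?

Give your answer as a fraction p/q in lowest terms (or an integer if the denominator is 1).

Answer: 1/8

Derivation:
Computing P^2 by repeated multiplication:
P^1 =
  A: [5/8, 1/4, 1/8]
  B: [3/8, 1/2, 1/8]
  C: [3/4, 1/8, 1/8]
P^2 =
  A: [37/64, 19/64, 1/8]
  B: [33/64, 23/64, 1/8]
  C: [39/64, 17/64, 1/8]

(P^2)[C -> C] = 1/8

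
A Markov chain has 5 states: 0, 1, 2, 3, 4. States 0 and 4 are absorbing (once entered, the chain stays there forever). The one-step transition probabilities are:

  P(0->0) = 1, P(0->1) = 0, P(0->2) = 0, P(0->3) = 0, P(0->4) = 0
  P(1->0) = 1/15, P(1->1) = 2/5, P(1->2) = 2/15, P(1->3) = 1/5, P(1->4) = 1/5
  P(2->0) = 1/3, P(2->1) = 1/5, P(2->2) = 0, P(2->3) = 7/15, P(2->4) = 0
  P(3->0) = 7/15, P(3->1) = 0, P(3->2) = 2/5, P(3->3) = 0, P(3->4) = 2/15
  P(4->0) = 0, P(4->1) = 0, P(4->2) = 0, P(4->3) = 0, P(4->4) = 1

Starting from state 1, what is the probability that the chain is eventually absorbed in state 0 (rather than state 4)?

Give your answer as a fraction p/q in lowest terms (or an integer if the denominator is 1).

Let a_i = P(absorbed in 0 | start in state i).
Boundary conditions: a_0 = 1, a_4 = 0.
For each transient state i, a_i = sum_j P(i->j) * a_j:
  a_1 = 1/15*a_0 + 2/5*a_1 + 2/15*a_2 + 1/5*a_3 + 1/5*a_4
  a_2 = 1/3*a_0 + 1/5*a_1 + 0*a_2 + 7/15*a_3 + 0*a_4
  a_3 = 7/15*a_0 + 0*a_1 + 2/5*a_2 + 0*a_3 + 2/15*a_4

Substituting a_0 = 1 and a_4 = 0, rearrange to (I - Q) a = r where r[i] = P(i -> 0):
  [3/5, -2/15, -1/5] . (a_1, a_2, a_3) = 1/15
  [-1/5, 1, -7/15] . (a_1, a_2, a_3) = 1/3
  [0, -2/5, 1] . (a_1, a_2, a_3) = 7/15

Solving yields:
  a_1 = 836/1503
  a_2 = 136/167
  a_3 = 397/501

Starting state is 1, so the absorption probability is a_1 = 836/1503.

Answer: 836/1503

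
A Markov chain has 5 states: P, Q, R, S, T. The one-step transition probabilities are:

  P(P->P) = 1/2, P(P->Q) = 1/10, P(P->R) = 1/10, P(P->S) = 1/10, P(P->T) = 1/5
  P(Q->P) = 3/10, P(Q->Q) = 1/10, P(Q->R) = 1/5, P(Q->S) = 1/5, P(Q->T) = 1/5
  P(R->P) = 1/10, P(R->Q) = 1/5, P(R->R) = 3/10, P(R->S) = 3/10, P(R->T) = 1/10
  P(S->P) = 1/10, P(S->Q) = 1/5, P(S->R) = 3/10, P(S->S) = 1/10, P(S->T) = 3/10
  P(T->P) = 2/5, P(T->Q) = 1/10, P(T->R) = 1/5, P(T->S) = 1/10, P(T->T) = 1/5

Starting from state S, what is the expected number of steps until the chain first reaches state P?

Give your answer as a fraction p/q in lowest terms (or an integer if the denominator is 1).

Let h_i = expected steps to first reach P from state i.
Boundary: h_P = 0.
First-step equations for the other states:
  h_Q = 1 + 3/10*h_P + 1/10*h_Q + 1/5*h_R + 1/5*h_S + 1/5*h_T
  h_R = 1 + 1/10*h_P + 1/5*h_Q + 3/10*h_R + 3/10*h_S + 1/10*h_T
  h_S = 1 + 1/10*h_P + 1/5*h_Q + 3/10*h_R + 1/10*h_S + 3/10*h_T
  h_T = 1 + 2/5*h_P + 1/10*h_Q + 1/5*h_R + 1/10*h_S + 1/5*h_T

Substituting h_P = 0 and rearranging gives the linear system (I - Q) h = 1:
  [9/10, -1/5, -1/5, -1/5] . (h_Q, h_R, h_S, h_T) = 1
  [-1/5, 7/10, -3/10, -1/10] . (h_Q, h_R, h_S, h_T) = 1
  [-1/5, -3/10, 9/10, -3/10] . (h_Q, h_R, h_S, h_T) = 1
  [-1/10, -1/5, -1/10, 4/5] . (h_Q, h_R, h_S, h_T) = 1

Solving yields:
  h_Q = 2470/577
  h_R = 3105/577
  h_S = 2950/577
  h_T = 2175/577

Starting state is S, so the expected hitting time is h_S = 2950/577.

Answer: 2950/577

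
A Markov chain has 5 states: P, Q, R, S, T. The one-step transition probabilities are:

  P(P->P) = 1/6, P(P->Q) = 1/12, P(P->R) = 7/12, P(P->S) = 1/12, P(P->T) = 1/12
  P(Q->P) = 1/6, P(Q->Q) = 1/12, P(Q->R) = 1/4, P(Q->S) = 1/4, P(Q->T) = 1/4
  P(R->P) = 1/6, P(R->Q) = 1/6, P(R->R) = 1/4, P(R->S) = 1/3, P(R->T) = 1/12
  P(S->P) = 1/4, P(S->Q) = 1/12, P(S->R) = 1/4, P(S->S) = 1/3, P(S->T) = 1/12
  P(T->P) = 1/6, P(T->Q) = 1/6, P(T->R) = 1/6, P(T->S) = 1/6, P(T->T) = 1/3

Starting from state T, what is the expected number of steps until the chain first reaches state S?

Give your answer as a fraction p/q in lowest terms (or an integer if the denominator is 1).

Answer: 396/83

Derivation:
Let h_i = expected steps to first reach S from state i.
Boundary: h_S = 0.
First-step equations for the other states:
  h_P = 1 + 1/6*h_P + 1/12*h_Q + 7/12*h_R + 1/12*h_S + 1/12*h_T
  h_Q = 1 + 1/6*h_P + 1/12*h_Q + 1/4*h_R + 1/4*h_S + 1/4*h_T
  h_R = 1 + 1/6*h_P + 1/6*h_Q + 1/4*h_R + 1/3*h_S + 1/12*h_T
  h_T = 1 + 1/6*h_P + 1/6*h_Q + 1/6*h_R + 1/6*h_S + 1/3*h_T

Substituting h_S = 0 and rearranging gives the linear system (I - Q) h = 1:
  [5/6, -1/12, -7/12, -1/12] . (h_P, h_Q, h_R, h_T) = 1
  [-1/6, 11/12, -1/4, -1/4] . (h_P, h_Q, h_R, h_T) = 1
  [-1/6, -1/6, 3/4, -1/12] . (h_P, h_Q, h_R, h_T) = 1
  [-1/6, -1/6, -1/6, 2/3] . (h_P, h_Q, h_R, h_T) = 1

Solving yields:
  h_P = 402/83
  h_Q = 360/83
  h_R = 324/83
  h_T = 396/83

Starting state is T, so the expected hitting time is h_T = 396/83.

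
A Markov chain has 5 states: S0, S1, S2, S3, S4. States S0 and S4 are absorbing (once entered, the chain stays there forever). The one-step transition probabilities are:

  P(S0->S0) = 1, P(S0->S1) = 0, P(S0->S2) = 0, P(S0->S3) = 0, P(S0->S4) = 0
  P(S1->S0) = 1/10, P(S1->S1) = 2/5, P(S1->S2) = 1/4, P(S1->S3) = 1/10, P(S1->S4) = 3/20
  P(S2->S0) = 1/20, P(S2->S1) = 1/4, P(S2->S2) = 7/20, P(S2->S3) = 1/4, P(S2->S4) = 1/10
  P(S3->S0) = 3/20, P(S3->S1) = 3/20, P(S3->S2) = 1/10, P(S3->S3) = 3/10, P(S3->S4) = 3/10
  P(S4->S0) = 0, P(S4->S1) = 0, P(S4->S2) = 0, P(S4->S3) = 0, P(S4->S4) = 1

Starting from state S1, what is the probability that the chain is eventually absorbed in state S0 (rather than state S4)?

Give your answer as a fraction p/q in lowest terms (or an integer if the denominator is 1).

Answer: 571/1541

Derivation:
Let a_i = P(absorbed in S0 | start in state i).
Boundary conditions: a_S0 = 1, a_S4 = 0.
For each transient state i, a_i = sum_j P(i->j) * a_j:
  a_S1 = 1/10*a_S0 + 2/5*a_S1 + 1/4*a_S2 + 1/10*a_S3 + 3/20*a_S4
  a_S2 = 1/20*a_S0 + 1/4*a_S1 + 7/20*a_S2 + 1/4*a_S3 + 1/10*a_S4
  a_S3 = 3/20*a_S0 + 3/20*a_S1 + 1/10*a_S2 + 3/10*a_S3 + 3/10*a_S4

Substituting a_S0 = 1 and a_S4 = 0, rearrange to (I - Q) a = r where r[i] = P(i -> S0):
  [3/5, -1/4, -1/10] . (a_S1, a_S2, a_S3) = 1/10
  [-1/4, 13/20, -1/4] . (a_S1, a_S2, a_S3) = 1/20
  [-3/20, -1/10, 7/10] . (a_S1, a_S2, a_S3) = 3/20

Solving yields:
  a_S1 = 571/1541
  a_S2 = 542/1541
  a_S3 = 530/1541

Starting state is S1, so the absorption probability is a_S1 = 571/1541.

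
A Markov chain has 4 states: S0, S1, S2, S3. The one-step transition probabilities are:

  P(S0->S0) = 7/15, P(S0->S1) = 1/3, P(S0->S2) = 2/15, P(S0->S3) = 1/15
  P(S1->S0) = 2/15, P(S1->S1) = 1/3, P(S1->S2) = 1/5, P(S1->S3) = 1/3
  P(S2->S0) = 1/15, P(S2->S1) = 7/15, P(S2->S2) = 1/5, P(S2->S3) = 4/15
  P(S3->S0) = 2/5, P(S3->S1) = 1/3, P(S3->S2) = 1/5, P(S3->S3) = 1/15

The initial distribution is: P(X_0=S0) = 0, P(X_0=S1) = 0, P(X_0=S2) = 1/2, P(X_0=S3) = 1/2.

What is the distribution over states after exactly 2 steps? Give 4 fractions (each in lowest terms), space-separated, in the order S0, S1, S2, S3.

Answer: 109/450 9/25 83/450 16/75

Derivation:
Propagating the distribution step by step (d_{t+1} = d_t * P):
d_0 = (S0=0, S1=0, S2=1/2, S3=1/2)
  d_1[S0] = 0*7/15 + 0*2/15 + 1/2*1/15 + 1/2*2/5 = 7/30
  d_1[S1] = 0*1/3 + 0*1/3 + 1/2*7/15 + 1/2*1/3 = 2/5
  d_1[S2] = 0*2/15 + 0*1/5 + 1/2*1/5 + 1/2*1/5 = 1/5
  d_1[S3] = 0*1/15 + 0*1/3 + 1/2*4/15 + 1/2*1/15 = 1/6
d_1 = (S0=7/30, S1=2/5, S2=1/5, S3=1/6)
  d_2[S0] = 7/30*7/15 + 2/5*2/15 + 1/5*1/15 + 1/6*2/5 = 109/450
  d_2[S1] = 7/30*1/3 + 2/5*1/3 + 1/5*7/15 + 1/6*1/3 = 9/25
  d_2[S2] = 7/30*2/15 + 2/5*1/5 + 1/5*1/5 + 1/6*1/5 = 83/450
  d_2[S3] = 7/30*1/15 + 2/5*1/3 + 1/5*4/15 + 1/6*1/15 = 16/75
d_2 = (S0=109/450, S1=9/25, S2=83/450, S3=16/75)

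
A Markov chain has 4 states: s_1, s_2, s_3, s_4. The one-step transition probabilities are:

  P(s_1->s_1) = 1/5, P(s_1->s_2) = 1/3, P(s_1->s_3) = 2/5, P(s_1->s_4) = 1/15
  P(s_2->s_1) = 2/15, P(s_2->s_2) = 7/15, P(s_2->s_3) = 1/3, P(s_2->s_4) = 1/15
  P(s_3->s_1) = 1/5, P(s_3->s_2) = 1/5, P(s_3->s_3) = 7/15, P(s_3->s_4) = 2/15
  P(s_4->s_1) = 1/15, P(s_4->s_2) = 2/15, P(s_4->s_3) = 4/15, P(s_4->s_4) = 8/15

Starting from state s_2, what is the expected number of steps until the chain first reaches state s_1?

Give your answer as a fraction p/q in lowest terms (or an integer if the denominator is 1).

Let h_i = expected steps to first reach s_1 from state i.
Boundary: h_s_1 = 0.
First-step equations for the other states:
  h_s_2 = 1 + 2/15*h_s_1 + 7/15*h_s_2 + 1/3*h_s_3 + 1/15*h_s_4
  h_s_3 = 1 + 1/5*h_s_1 + 1/5*h_s_2 + 7/15*h_s_3 + 2/15*h_s_4
  h_s_4 = 1 + 1/15*h_s_1 + 2/15*h_s_2 + 4/15*h_s_3 + 8/15*h_s_4

Substituting h_s_1 = 0 and rearranging gives the linear system (I - Q) h = 1:
  [8/15, -1/3, -1/15] . (h_s_2, h_s_3, h_s_4) = 1
  [-1/5, 8/15, -2/15] . (h_s_2, h_s_3, h_s_4) = 1
  [-2/15, -4/15, 7/15] . (h_s_2, h_s_3, h_s_4) = 1

Solving yields:
  h_s_2 = 75/11
  h_s_3 = 70/11
  h_s_4 = 85/11

Starting state is s_2, so the expected hitting time is h_s_2 = 75/11.

Answer: 75/11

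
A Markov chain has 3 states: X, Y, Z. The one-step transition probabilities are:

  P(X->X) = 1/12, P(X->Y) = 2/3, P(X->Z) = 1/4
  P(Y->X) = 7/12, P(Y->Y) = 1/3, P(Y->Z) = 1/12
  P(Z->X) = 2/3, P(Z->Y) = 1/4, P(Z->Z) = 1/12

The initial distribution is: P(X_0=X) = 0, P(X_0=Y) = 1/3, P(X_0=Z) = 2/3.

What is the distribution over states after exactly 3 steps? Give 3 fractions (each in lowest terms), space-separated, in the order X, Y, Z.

Propagating the distribution step by step (d_{t+1} = d_t * P):
d_0 = (X=0, Y=1/3, Z=2/3)
  d_1[X] = 0*1/12 + 1/3*7/12 + 2/3*2/3 = 23/36
  d_1[Y] = 0*2/3 + 1/3*1/3 + 2/3*1/4 = 5/18
  d_1[Z] = 0*1/4 + 1/3*1/12 + 2/3*1/12 = 1/12
d_1 = (X=23/36, Y=5/18, Z=1/12)
  d_2[X] = 23/36*1/12 + 5/18*7/12 + 1/12*2/3 = 13/48
  d_2[Y] = 23/36*2/3 + 5/18*1/3 + 1/12*1/4 = 233/432
  d_2[Z] = 23/36*1/4 + 5/18*1/12 + 1/12*1/12 = 41/216
d_2 = (X=13/48, Y=233/432, Z=41/216)
  d_3[X] = 13/48*1/12 + 233/432*7/12 + 41/216*2/3 = 601/1296
  d_3[Y] = 13/48*2/3 + 233/432*1/3 + 41/216*1/4 = 1057/2592
  d_3[Z] = 13/48*1/4 + 233/432*1/12 + 41/216*1/12 = 37/288
d_3 = (X=601/1296, Y=1057/2592, Z=37/288)

Answer: 601/1296 1057/2592 37/288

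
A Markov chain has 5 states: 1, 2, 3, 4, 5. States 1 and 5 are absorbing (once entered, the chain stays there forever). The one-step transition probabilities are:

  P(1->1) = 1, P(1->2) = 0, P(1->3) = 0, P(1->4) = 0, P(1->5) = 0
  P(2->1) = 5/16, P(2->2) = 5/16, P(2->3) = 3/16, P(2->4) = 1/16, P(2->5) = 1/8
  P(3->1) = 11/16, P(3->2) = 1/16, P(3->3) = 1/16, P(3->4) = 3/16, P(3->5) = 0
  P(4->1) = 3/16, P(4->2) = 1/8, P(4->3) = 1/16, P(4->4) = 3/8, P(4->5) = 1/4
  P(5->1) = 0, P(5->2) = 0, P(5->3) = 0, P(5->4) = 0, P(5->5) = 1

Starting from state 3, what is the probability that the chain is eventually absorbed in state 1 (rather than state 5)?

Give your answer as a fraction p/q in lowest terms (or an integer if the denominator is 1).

Answer: 685/769

Derivation:
Let a_i = P(absorbed in 1 | start in state i).
Boundary conditions: a_1 = 1, a_5 = 0.
For each transient state i, a_i = sum_j P(i->j) * a_j:
  a_2 = 5/16*a_1 + 5/16*a_2 + 3/16*a_3 + 1/16*a_4 + 1/8*a_5
  a_3 = 11/16*a_1 + 1/16*a_2 + 1/16*a_3 + 3/16*a_4 + 0*a_5
  a_4 = 3/16*a_1 + 1/8*a_2 + 1/16*a_3 + 3/8*a_4 + 1/4*a_5

Substituting a_1 = 1 and a_5 = 0, rearrange to (I - Q) a = r where r[i] = P(i -> 1):
  [11/16, -3/16, -1/16] . (a_2, a_3, a_4) = 5/16
  [-1/16, 15/16, -3/16] . (a_2, a_3, a_4) = 11/16
  [-1/8, -1/16, 5/8] . (a_2, a_3, a_4) = 3/16

Solving yields:
  a_2 = 574/769
  a_3 = 685/769
  a_4 = 414/769

Starting state is 3, so the absorption probability is a_3 = 685/769.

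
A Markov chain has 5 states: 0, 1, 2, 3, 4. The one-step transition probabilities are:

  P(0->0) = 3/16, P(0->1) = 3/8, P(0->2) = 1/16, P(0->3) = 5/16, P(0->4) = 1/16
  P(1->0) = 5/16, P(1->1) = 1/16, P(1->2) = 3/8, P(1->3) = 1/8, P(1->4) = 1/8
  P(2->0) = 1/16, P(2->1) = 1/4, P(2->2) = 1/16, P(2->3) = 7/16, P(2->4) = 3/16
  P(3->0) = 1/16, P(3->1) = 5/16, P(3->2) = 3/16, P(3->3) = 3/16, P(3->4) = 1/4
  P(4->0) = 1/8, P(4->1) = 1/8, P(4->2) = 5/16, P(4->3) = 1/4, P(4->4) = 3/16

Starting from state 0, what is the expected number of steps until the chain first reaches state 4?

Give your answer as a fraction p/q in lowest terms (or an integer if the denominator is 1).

Answer: 48752/7219

Derivation:
Let h_i = expected steps to first reach 4 from state i.
Boundary: h_4 = 0.
First-step equations for the other states:
  h_0 = 1 + 3/16*h_0 + 3/8*h_1 + 1/16*h_2 + 5/16*h_3 + 1/16*h_4
  h_1 = 1 + 5/16*h_0 + 1/16*h_1 + 3/8*h_2 + 1/8*h_3 + 1/8*h_4
  h_2 = 1 + 1/16*h_0 + 1/4*h_1 + 1/16*h_2 + 7/16*h_3 + 3/16*h_4
  h_3 = 1 + 1/16*h_0 + 5/16*h_1 + 3/16*h_2 + 3/16*h_3 + 1/4*h_4

Substituting h_4 = 0 and rearranging gives the linear system (I - Q) h = 1:
  [13/16, -3/8, -1/16, -5/16] . (h_0, h_1, h_2, h_3) = 1
  [-5/16, 15/16, -3/8, -1/8] . (h_0, h_1, h_2, h_3) = 1
  [-1/16, -1/4, 15/16, -7/16] . (h_0, h_1, h_2, h_3) = 1
  [-1/16, -5/16, -3/16, 13/16] . (h_0, h_1, h_2, h_3) = 1

Solving yields:
  h_0 = 48752/7219
  h_1 = 46048/7219
  h_2 = 41904/7219
  h_3 = 40016/7219

Starting state is 0, so the expected hitting time is h_0 = 48752/7219.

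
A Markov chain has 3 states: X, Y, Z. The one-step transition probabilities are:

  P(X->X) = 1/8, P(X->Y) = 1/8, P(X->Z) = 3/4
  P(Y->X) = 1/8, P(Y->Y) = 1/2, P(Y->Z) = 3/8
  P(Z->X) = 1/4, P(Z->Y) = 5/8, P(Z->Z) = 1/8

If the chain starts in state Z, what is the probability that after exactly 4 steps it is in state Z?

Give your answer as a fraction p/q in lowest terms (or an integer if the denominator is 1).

Answer: 743/2048

Derivation:
Computing P^4 by repeated multiplication:
P^1 =
  X: [1/8, 1/8, 3/4]
  Y: [1/8, 1/2, 3/8]
  Z: [1/4, 5/8, 1/8]
P^2 =
  X: [7/32, 35/64, 15/64]
  Y: [11/64, 1/2, 21/64]
  Z: [9/64, 27/64, 7/16]
P^3 =
  X: [79/512, 229/512, 51/128]
  Y: [85/512, 61/128, 183/512]
  Z: [23/128, 257/512, 163/512]
P^4 =
  X: [179/1024, 2015/4096, 1365/4096]
  Y: [695/4096, 247/512, 1425/4096]
  Z: [675/4096, 1935/4096, 743/2048]

(P^4)[Z -> Z] = 743/2048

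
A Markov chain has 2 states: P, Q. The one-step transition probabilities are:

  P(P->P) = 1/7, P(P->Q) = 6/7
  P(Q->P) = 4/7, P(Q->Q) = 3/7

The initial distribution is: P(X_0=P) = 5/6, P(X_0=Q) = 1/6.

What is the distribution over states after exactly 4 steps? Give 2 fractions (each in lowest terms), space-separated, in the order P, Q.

Propagating the distribution step by step (d_{t+1} = d_t * P):
d_0 = (P=5/6, Q=1/6)
  d_1[P] = 5/6*1/7 + 1/6*4/7 = 3/14
  d_1[Q] = 5/6*6/7 + 1/6*3/7 = 11/14
d_1 = (P=3/14, Q=11/14)
  d_2[P] = 3/14*1/7 + 11/14*4/7 = 47/98
  d_2[Q] = 3/14*6/7 + 11/14*3/7 = 51/98
d_2 = (P=47/98, Q=51/98)
  d_3[P] = 47/98*1/7 + 51/98*4/7 = 251/686
  d_3[Q] = 47/98*6/7 + 51/98*3/7 = 435/686
d_3 = (P=251/686, Q=435/686)
  d_4[P] = 251/686*1/7 + 435/686*4/7 = 1991/4802
  d_4[Q] = 251/686*6/7 + 435/686*3/7 = 2811/4802
d_4 = (P=1991/4802, Q=2811/4802)

Answer: 1991/4802 2811/4802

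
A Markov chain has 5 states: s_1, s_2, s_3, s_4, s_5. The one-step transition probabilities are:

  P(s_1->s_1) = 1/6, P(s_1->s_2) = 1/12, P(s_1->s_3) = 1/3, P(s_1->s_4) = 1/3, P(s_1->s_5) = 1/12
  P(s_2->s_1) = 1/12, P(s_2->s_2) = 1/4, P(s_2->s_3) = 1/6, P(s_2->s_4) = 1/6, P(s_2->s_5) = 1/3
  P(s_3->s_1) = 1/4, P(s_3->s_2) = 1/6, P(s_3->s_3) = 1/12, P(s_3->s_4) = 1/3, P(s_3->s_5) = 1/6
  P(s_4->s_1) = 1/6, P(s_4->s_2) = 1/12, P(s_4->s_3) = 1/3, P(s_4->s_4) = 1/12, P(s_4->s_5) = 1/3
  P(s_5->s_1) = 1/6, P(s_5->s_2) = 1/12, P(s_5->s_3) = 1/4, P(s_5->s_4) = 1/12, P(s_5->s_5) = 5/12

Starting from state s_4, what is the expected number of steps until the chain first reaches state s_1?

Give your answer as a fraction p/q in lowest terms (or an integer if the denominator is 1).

Answer: 2832/497

Derivation:
Let h_i = expected steps to first reach s_1 from state i.
Boundary: h_s_1 = 0.
First-step equations for the other states:
  h_s_2 = 1 + 1/12*h_s_1 + 1/4*h_s_2 + 1/6*h_s_3 + 1/6*h_s_4 + 1/3*h_s_5
  h_s_3 = 1 + 1/4*h_s_1 + 1/6*h_s_2 + 1/12*h_s_3 + 1/3*h_s_4 + 1/6*h_s_5
  h_s_4 = 1 + 1/6*h_s_1 + 1/12*h_s_2 + 1/3*h_s_3 + 1/12*h_s_4 + 1/3*h_s_5
  h_s_5 = 1 + 1/6*h_s_1 + 1/12*h_s_2 + 1/4*h_s_3 + 1/12*h_s_4 + 5/12*h_s_5

Substituting h_s_1 = 0 and rearranging gives the linear system (I - Q) h = 1:
  [3/4, -1/6, -1/6, -1/3] . (h_s_2, h_s_3, h_s_4, h_s_5) = 1
  [-1/6, 11/12, -1/3, -1/6] . (h_s_2, h_s_3, h_s_4, h_s_5) = 1
  [-1/12, -1/3, 11/12, -1/3] . (h_s_2, h_s_3, h_s_4, h_s_5) = 1
  [-1/12, -1/4, -1/12, 7/12] . (h_s_2, h_s_3, h_s_4, h_s_5) = 1

Solving yields:
  h_s_2 = 22044/3479
  h_s_3 = 18636/3479
  h_s_4 = 2832/497
  h_s_5 = 19932/3479

Starting state is s_4, so the expected hitting time is h_s_4 = 2832/497.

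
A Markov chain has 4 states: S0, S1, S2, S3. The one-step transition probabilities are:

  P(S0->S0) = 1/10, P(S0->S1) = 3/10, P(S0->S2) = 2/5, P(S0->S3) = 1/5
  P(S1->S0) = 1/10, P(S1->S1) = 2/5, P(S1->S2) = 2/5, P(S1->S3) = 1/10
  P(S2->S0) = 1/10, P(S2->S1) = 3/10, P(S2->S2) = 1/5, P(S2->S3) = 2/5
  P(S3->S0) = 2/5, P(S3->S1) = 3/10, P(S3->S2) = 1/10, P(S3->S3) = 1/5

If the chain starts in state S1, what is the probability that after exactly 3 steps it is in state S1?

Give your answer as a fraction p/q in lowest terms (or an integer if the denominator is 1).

Computing P^3 by repeated multiplication:
P^1 =
  S0: [1/10, 3/10, 2/5, 1/5]
  S1: [1/10, 2/5, 2/5, 1/10]
  S2: [1/10, 3/10, 1/5, 2/5]
  S3: [2/5, 3/10, 1/10, 1/5]
P^2 =
  S0: [4/25, 33/100, 13/50, 1/4]
  S1: [13/100, 17/50, 29/100, 6/25]
  S2: [11/50, 33/100, 6/25, 21/100]
  S3: [4/25, 33/100, 8/25, 19/100]
P^3 =
  S0: [7/40, 333/1000, 273/1000, 219/1000]
  S1: [43/250, 167/500, 27/100, 28/125]
  S2: [163/1000, 333/1000, 289/1000, 43/200]
  S3: [157/1000, 333/1000, 279/1000, 231/1000]

(P^3)[S1 -> S1] = 167/500

Answer: 167/500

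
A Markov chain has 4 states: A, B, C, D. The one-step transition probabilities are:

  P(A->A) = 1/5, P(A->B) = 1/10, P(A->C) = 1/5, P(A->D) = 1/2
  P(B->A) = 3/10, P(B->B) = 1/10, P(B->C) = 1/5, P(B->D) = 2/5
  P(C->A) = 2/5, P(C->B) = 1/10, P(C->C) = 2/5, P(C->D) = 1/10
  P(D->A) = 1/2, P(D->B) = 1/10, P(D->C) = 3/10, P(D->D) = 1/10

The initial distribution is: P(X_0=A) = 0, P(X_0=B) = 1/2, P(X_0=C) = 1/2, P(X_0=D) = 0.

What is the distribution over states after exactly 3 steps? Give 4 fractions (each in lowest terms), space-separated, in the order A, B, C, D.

Propagating the distribution step by step (d_{t+1} = d_t * P):
d_0 = (A=0, B=1/2, C=1/2, D=0)
  d_1[A] = 0*1/5 + 1/2*3/10 + 1/2*2/5 + 0*1/2 = 7/20
  d_1[B] = 0*1/10 + 1/2*1/10 + 1/2*1/10 + 0*1/10 = 1/10
  d_1[C] = 0*1/5 + 1/2*1/5 + 1/2*2/5 + 0*3/10 = 3/10
  d_1[D] = 0*1/2 + 1/2*2/5 + 1/2*1/10 + 0*1/10 = 1/4
d_1 = (A=7/20, B=1/10, C=3/10, D=1/4)
  d_2[A] = 7/20*1/5 + 1/10*3/10 + 3/10*2/5 + 1/4*1/2 = 69/200
  d_2[B] = 7/20*1/10 + 1/10*1/10 + 3/10*1/10 + 1/4*1/10 = 1/10
  d_2[C] = 7/20*1/5 + 1/10*1/5 + 3/10*2/5 + 1/4*3/10 = 57/200
  d_2[D] = 7/20*1/2 + 1/10*2/5 + 3/10*1/10 + 1/4*1/10 = 27/100
d_2 = (A=69/200, B=1/10, C=57/200, D=27/100)
  d_3[A] = 69/200*1/5 + 1/10*3/10 + 57/200*2/5 + 27/100*1/2 = 87/250
  d_3[B] = 69/200*1/10 + 1/10*1/10 + 57/200*1/10 + 27/100*1/10 = 1/10
  d_3[C] = 69/200*1/5 + 1/10*1/5 + 57/200*2/5 + 27/100*3/10 = 71/250
  d_3[D] = 69/200*1/2 + 1/10*2/5 + 57/200*1/10 + 27/100*1/10 = 67/250
d_3 = (A=87/250, B=1/10, C=71/250, D=67/250)

Answer: 87/250 1/10 71/250 67/250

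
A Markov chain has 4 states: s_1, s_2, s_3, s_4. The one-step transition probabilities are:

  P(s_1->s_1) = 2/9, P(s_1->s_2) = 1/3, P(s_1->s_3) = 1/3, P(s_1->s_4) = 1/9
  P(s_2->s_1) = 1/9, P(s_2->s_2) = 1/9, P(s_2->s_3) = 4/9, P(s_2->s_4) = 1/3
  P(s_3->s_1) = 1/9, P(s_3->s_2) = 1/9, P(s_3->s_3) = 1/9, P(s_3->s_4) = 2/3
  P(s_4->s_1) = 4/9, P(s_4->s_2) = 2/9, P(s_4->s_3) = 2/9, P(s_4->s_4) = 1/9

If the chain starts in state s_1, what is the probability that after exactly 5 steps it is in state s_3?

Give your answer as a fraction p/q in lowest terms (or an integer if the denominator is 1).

Computing P^5 by repeated multiplication:
P^1 =
  s_1: [2/9, 1/3, 1/3, 1/9]
  s_2: [1/9, 1/9, 4/9, 1/3]
  s_3: [1/9, 1/9, 1/9, 2/3]
  s_4: [4/9, 2/9, 2/9, 1/9]
P^2 =
  s_1: [14/81, 14/81, 23/81, 10/27]
  s_2: [19/81, 14/81, 17/81, 31/81]
  s_3: [28/81, 17/81, 20/81, 16/81]
  s_4: [16/81, 2/9, 8/27, 23/81]
P^3 =
  s_1: [185/729, 139/729, 181/729, 224/729]
  s_2: [193/729, 50/243, 64/243, 194/729]
  s_3: [157/729, 17/81, 68/243, 215/729]
  s_4: [166/729, 136/729, 190/729, 79/243]
P^4 =
  s_1: [1586/6561, 49/243, 580/2187, 1912/6561]
  s_2: [1504/6561, 1309/6561, 1759/6561, 221/729]
  s_3: [1531/6561, 1258/6561, 1717/6561, 685/2187]
  s_4: [1606/6561, 1298/6561, 1706/6561, 1951/6561]
P^5 =
  s_1: [13883/59049, 11645/59049, 15614/59049, 5969/19683]
  s_2: [14032/59049, 11558/59049, 15485/59049, 17974/59049]
  s_3: [14257/59049, 11678/59049, 15452/59049, 17662/59049]
  s_4: [14020/59049, 3908/19683, 5206/19683, 17687/59049]

(P^5)[s_1 -> s_3] = 15614/59049

Answer: 15614/59049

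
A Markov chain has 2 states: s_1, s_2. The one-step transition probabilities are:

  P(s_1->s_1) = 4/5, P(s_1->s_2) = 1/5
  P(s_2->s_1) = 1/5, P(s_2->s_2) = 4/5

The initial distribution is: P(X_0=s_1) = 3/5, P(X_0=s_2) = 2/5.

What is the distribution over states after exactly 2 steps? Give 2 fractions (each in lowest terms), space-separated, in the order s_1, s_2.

Propagating the distribution step by step (d_{t+1} = d_t * P):
d_0 = (s_1=3/5, s_2=2/5)
  d_1[s_1] = 3/5*4/5 + 2/5*1/5 = 14/25
  d_1[s_2] = 3/5*1/5 + 2/5*4/5 = 11/25
d_1 = (s_1=14/25, s_2=11/25)
  d_2[s_1] = 14/25*4/5 + 11/25*1/5 = 67/125
  d_2[s_2] = 14/25*1/5 + 11/25*4/5 = 58/125
d_2 = (s_1=67/125, s_2=58/125)

Answer: 67/125 58/125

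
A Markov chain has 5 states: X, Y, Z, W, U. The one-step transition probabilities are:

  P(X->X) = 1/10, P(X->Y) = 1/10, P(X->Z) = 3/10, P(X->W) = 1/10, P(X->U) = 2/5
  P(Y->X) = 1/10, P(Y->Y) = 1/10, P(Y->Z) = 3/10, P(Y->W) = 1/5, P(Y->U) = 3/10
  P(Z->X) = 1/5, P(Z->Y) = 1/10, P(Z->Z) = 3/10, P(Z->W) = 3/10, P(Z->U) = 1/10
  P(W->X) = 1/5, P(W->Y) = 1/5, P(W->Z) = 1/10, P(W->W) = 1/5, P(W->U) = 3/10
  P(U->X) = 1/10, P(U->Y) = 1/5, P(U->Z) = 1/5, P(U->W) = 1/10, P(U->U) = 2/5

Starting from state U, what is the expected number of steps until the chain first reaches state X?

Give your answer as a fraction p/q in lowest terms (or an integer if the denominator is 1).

Let h_i = expected steps to first reach X from state i.
Boundary: h_X = 0.
First-step equations for the other states:
  h_Y = 1 + 1/10*h_X + 1/10*h_Y + 3/10*h_Z + 1/5*h_W + 3/10*h_U
  h_Z = 1 + 1/5*h_X + 1/10*h_Y + 3/10*h_Z + 3/10*h_W + 1/10*h_U
  h_W = 1 + 1/5*h_X + 1/5*h_Y + 1/10*h_Z + 1/5*h_W + 3/10*h_U
  h_U = 1 + 1/10*h_X + 1/5*h_Y + 1/5*h_Z + 1/10*h_W + 2/5*h_U

Substituting h_X = 0 and rearranging gives the linear system (I - Q) h = 1:
  [9/10, -3/10, -1/5, -3/10] . (h_Y, h_Z, h_W, h_U) = 1
  [-1/10, 7/10, -3/10, -1/10] . (h_Y, h_Z, h_W, h_U) = 1
  [-1/5, -1/10, 4/5, -3/10] . (h_Y, h_Z, h_W, h_U) = 1
  [-1/5, -1/5, -1/10, 3/5] . (h_Y, h_Z, h_W, h_U) = 1

Solving yields:
  h_Y = 2255/322
  h_Z = 4005/644
  h_W = 1040/161
  h_U = 4605/644

Starting state is U, so the expected hitting time is h_U = 4605/644.

Answer: 4605/644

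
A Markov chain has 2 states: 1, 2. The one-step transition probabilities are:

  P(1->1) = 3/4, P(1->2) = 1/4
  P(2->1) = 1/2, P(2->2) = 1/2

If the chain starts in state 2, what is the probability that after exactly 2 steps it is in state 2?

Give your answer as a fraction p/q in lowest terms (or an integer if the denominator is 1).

Computing P^2 by repeated multiplication:
P^1 =
  1: [3/4, 1/4]
  2: [1/2, 1/2]
P^2 =
  1: [11/16, 5/16]
  2: [5/8, 3/8]

(P^2)[2 -> 2] = 3/8

Answer: 3/8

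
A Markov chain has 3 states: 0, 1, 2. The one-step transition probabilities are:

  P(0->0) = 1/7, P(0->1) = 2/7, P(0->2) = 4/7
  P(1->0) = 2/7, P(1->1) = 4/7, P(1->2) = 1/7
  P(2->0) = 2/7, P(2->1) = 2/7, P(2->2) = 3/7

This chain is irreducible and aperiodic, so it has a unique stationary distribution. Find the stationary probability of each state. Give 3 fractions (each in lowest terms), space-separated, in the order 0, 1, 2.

The stationary distribution satisfies pi = pi * P, i.e.:
  pi_0 = 1/7*pi_0 + 2/7*pi_1 + 2/7*pi_2
  pi_1 = 2/7*pi_0 + 4/7*pi_1 + 2/7*pi_2
  pi_2 = 4/7*pi_0 + 1/7*pi_1 + 3/7*pi_2
with normalization: pi_0 + pi_1 + pi_2 = 1.

Using the first 2 balance equations plus normalization, the linear system A*pi = b is:
  [-6/7, 2/7, 2/7] . pi = 0
  [2/7, -3/7, 2/7] . pi = 0
  [1, 1, 1] . pi = 1

Solving yields:
  pi_0 = 1/4
  pi_1 = 2/5
  pi_2 = 7/20

Verification (pi * P):
  1/4*1/7 + 2/5*2/7 + 7/20*2/7 = 1/4 = pi_0  (ok)
  1/4*2/7 + 2/5*4/7 + 7/20*2/7 = 2/5 = pi_1  (ok)
  1/4*4/7 + 2/5*1/7 + 7/20*3/7 = 7/20 = pi_2  (ok)

Answer: 1/4 2/5 7/20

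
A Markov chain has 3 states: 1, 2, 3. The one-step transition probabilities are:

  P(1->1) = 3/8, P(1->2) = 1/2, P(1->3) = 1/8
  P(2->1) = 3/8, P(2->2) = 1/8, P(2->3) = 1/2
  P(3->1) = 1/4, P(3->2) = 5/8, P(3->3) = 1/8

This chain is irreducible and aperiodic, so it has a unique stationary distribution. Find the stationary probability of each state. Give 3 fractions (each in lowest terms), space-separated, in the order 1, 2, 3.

Answer: 29/85 33/85 23/85

Derivation:
The stationary distribution satisfies pi = pi * P, i.e.:
  pi_1 = 3/8*pi_1 + 3/8*pi_2 + 1/4*pi_3
  pi_2 = 1/2*pi_1 + 1/8*pi_2 + 5/8*pi_3
  pi_3 = 1/8*pi_1 + 1/2*pi_2 + 1/8*pi_3
with normalization: pi_1 + pi_2 + pi_3 = 1.

Using the first 2 balance equations plus normalization, the linear system A*pi = b is:
  [-5/8, 3/8, 1/4] . pi = 0
  [1/2, -7/8, 5/8] . pi = 0
  [1, 1, 1] . pi = 1

Solving yields:
  pi_1 = 29/85
  pi_2 = 33/85
  pi_3 = 23/85

Verification (pi * P):
  29/85*3/8 + 33/85*3/8 + 23/85*1/4 = 29/85 = pi_1  (ok)
  29/85*1/2 + 33/85*1/8 + 23/85*5/8 = 33/85 = pi_2  (ok)
  29/85*1/8 + 33/85*1/2 + 23/85*1/8 = 23/85 = pi_3  (ok)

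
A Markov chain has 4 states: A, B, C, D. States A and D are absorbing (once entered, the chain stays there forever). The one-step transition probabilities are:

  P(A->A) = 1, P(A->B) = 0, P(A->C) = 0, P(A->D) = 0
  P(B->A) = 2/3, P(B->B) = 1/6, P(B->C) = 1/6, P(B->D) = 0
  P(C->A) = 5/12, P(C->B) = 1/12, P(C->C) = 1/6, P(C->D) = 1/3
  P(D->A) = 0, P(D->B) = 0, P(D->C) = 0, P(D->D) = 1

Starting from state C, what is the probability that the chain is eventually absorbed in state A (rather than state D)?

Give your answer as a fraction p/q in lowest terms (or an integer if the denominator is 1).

Let a_i = P(absorbed in A | start in state i).
Boundary conditions: a_A = 1, a_D = 0.
For each transient state i, a_i = sum_j P(i->j) * a_j:
  a_B = 2/3*a_A + 1/6*a_B + 1/6*a_C + 0*a_D
  a_C = 5/12*a_A + 1/12*a_B + 1/6*a_C + 1/3*a_D

Substituting a_A = 1 and a_D = 0, rearrange to (I - Q) a = r where r[i] = P(i -> A):
  [5/6, -1/6] . (a_B, a_C) = 2/3
  [-1/12, 5/6] . (a_B, a_C) = 5/12

Solving yields:
  a_B = 45/49
  a_C = 29/49

Starting state is C, so the absorption probability is a_C = 29/49.

Answer: 29/49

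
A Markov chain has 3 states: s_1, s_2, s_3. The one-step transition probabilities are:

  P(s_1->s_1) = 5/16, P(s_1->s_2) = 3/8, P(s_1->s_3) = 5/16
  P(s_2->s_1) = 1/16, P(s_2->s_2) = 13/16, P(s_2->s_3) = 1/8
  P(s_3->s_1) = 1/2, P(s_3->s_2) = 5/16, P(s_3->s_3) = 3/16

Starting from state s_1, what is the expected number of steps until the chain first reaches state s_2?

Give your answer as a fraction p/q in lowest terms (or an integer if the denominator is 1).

Let h_i = expected steps to first reach s_2 from state i.
Boundary: h_s_2 = 0.
First-step equations for the other states:
  h_s_1 = 1 + 5/16*h_s_1 + 3/8*h_s_2 + 5/16*h_s_3
  h_s_3 = 1 + 1/2*h_s_1 + 5/16*h_s_2 + 3/16*h_s_3

Substituting h_s_2 = 0 and rearranging gives the linear system (I - Q) h = 1:
  [11/16, -5/16] . (h_s_1, h_s_3) = 1
  [-1/2, 13/16] . (h_s_1, h_s_3) = 1

Solving yields:
  h_s_1 = 288/103
  h_s_3 = 304/103

Starting state is s_1, so the expected hitting time is h_s_1 = 288/103.

Answer: 288/103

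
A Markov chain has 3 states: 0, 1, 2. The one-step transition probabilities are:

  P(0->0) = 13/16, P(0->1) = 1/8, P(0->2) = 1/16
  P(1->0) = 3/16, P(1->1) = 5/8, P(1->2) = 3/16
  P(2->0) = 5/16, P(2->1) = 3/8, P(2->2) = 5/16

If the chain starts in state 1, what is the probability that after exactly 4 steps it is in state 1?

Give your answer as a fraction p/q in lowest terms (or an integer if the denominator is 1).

Computing P^4 by repeated multiplication:
P^1 =
  0: [13/16, 1/8, 1/16]
  1: [3/16, 5/8, 3/16]
  2: [5/16, 3/8, 5/16]
P^2 =
  0: [45/64, 13/64, 3/32]
  1: [21/64, 31/64, 3/16]
  2: [27/64, 25/64, 3/16]
P^3 =
  0: [327/512, 1/4, 57/512]
  1: [213/512, 53/128, 87/512]
  2: [243/512, 47/128, 81/512]
P^4 =
  0: [615/1024, 569/2048, 249/2048]
  1: [15/32, 767/2048, 321/2048]
  2: [129/256, 713/2048, 303/2048]

(P^4)[1 -> 1] = 767/2048

Answer: 767/2048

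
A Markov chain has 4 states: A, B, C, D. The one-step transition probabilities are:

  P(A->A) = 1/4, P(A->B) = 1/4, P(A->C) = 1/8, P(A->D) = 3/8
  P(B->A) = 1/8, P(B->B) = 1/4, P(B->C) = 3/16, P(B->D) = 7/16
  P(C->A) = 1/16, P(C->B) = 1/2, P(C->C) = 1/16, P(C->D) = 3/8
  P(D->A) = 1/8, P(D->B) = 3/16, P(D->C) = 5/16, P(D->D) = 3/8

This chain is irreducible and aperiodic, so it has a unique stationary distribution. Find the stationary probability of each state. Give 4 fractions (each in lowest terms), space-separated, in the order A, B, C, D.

Answer: 551/4293 1186/4293 872/4293 1684/4293

Derivation:
The stationary distribution satisfies pi = pi * P, i.e.:
  pi_A = 1/4*pi_A + 1/8*pi_B + 1/16*pi_C + 1/8*pi_D
  pi_B = 1/4*pi_A + 1/4*pi_B + 1/2*pi_C + 3/16*pi_D
  pi_C = 1/8*pi_A + 3/16*pi_B + 1/16*pi_C + 5/16*pi_D
  pi_D = 3/8*pi_A + 7/16*pi_B + 3/8*pi_C + 3/8*pi_D
with normalization: pi_A + pi_B + pi_C + pi_D = 1.

Using the first 3 balance equations plus normalization, the linear system A*pi = b is:
  [-3/4, 1/8, 1/16, 1/8] . pi = 0
  [1/4, -3/4, 1/2, 3/16] . pi = 0
  [1/8, 3/16, -15/16, 5/16] . pi = 0
  [1, 1, 1, 1] . pi = 1

Solving yields:
  pi_A = 551/4293
  pi_B = 1186/4293
  pi_C = 872/4293
  pi_D = 1684/4293

Verification (pi * P):
  551/4293*1/4 + 1186/4293*1/8 + 872/4293*1/16 + 1684/4293*1/8 = 551/4293 = pi_A  (ok)
  551/4293*1/4 + 1186/4293*1/4 + 872/4293*1/2 + 1684/4293*3/16 = 1186/4293 = pi_B  (ok)
  551/4293*1/8 + 1186/4293*3/16 + 872/4293*1/16 + 1684/4293*5/16 = 872/4293 = pi_C  (ok)
  551/4293*3/8 + 1186/4293*7/16 + 872/4293*3/8 + 1684/4293*3/8 = 1684/4293 = pi_D  (ok)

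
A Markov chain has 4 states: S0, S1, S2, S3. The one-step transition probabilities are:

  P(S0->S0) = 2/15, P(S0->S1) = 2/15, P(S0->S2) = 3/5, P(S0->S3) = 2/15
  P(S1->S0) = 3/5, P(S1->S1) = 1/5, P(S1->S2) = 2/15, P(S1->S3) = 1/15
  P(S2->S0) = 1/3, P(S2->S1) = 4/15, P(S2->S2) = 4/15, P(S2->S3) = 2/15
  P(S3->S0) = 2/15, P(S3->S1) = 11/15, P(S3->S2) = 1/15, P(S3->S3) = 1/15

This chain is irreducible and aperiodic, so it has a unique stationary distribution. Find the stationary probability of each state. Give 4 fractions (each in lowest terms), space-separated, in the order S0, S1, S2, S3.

Answer: 1543/4868 314/1217 1539/4868 265/2434

Derivation:
The stationary distribution satisfies pi = pi * P, i.e.:
  pi_S0 = 2/15*pi_S0 + 3/5*pi_S1 + 1/3*pi_S2 + 2/15*pi_S3
  pi_S1 = 2/15*pi_S0 + 1/5*pi_S1 + 4/15*pi_S2 + 11/15*pi_S3
  pi_S2 = 3/5*pi_S0 + 2/15*pi_S1 + 4/15*pi_S2 + 1/15*pi_S3
  pi_S3 = 2/15*pi_S0 + 1/15*pi_S1 + 2/15*pi_S2 + 1/15*pi_S3
with normalization: pi_S0 + pi_S1 + pi_S2 + pi_S3 = 1.

Using the first 3 balance equations plus normalization, the linear system A*pi = b is:
  [-13/15, 3/5, 1/3, 2/15] . pi = 0
  [2/15, -4/5, 4/15, 11/15] . pi = 0
  [3/5, 2/15, -11/15, 1/15] . pi = 0
  [1, 1, 1, 1] . pi = 1

Solving yields:
  pi_S0 = 1543/4868
  pi_S1 = 314/1217
  pi_S2 = 1539/4868
  pi_S3 = 265/2434

Verification (pi * P):
  1543/4868*2/15 + 314/1217*3/5 + 1539/4868*1/3 + 265/2434*2/15 = 1543/4868 = pi_S0  (ok)
  1543/4868*2/15 + 314/1217*1/5 + 1539/4868*4/15 + 265/2434*11/15 = 314/1217 = pi_S1  (ok)
  1543/4868*3/5 + 314/1217*2/15 + 1539/4868*4/15 + 265/2434*1/15 = 1539/4868 = pi_S2  (ok)
  1543/4868*2/15 + 314/1217*1/15 + 1539/4868*2/15 + 265/2434*1/15 = 265/2434 = pi_S3  (ok)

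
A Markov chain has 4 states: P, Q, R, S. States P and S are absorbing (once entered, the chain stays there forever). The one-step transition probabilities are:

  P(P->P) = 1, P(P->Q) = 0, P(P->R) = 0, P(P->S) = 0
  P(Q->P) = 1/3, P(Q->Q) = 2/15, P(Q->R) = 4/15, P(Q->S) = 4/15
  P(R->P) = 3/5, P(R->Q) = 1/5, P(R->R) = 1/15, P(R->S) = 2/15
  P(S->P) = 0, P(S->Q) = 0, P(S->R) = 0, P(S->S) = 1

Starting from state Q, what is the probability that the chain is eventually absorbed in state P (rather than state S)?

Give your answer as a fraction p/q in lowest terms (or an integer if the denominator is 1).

Let a_i = P(absorbed in P | start in state i).
Boundary conditions: a_P = 1, a_S = 0.
For each transient state i, a_i = sum_j P(i->j) * a_j:
  a_Q = 1/3*a_P + 2/15*a_Q + 4/15*a_R + 4/15*a_S
  a_R = 3/5*a_P + 1/5*a_Q + 1/15*a_R + 2/15*a_S

Substituting a_P = 1 and a_S = 0, rearrange to (I - Q) a = r where r[i] = P(i -> P):
  [13/15, -4/15] . (a_Q, a_R) = 1/3
  [-1/5, 14/15] . (a_Q, a_R) = 3/5

Solving yields:
  a_Q = 53/85
  a_R = 66/85

Starting state is Q, so the absorption probability is a_Q = 53/85.

Answer: 53/85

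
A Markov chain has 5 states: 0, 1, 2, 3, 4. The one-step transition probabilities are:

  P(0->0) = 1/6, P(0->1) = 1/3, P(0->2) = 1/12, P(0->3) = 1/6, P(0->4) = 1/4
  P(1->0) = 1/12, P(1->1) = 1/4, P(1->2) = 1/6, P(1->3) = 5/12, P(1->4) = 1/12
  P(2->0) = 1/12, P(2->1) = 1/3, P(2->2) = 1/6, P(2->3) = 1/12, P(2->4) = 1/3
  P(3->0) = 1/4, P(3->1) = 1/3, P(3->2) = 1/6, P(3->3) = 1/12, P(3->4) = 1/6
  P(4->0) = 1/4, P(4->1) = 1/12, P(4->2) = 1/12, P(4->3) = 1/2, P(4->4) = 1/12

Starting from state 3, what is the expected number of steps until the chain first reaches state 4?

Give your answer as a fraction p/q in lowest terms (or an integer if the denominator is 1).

Let h_i = expected steps to first reach 4 from state i.
Boundary: h_4 = 0.
First-step equations for the other states:
  h_0 = 1 + 1/6*h_0 + 1/3*h_1 + 1/12*h_2 + 1/6*h_3 + 1/4*h_4
  h_1 = 1 + 1/12*h_0 + 1/4*h_1 + 1/6*h_2 + 5/12*h_3 + 1/12*h_4
  h_2 = 1 + 1/12*h_0 + 1/3*h_1 + 1/6*h_2 + 1/12*h_3 + 1/3*h_4
  h_3 = 1 + 1/4*h_0 + 1/3*h_1 + 1/6*h_2 + 1/12*h_3 + 1/6*h_4

Substituting h_4 = 0 and rearranging gives the linear system (I - Q) h = 1:
  [5/6, -1/3, -1/12, -1/6] . (h_0, h_1, h_2, h_3) = 1
  [-1/12, 3/4, -1/6, -5/12] . (h_0, h_1, h_2, h_3) = 1
  [-1/12, -1/3, 5/6, -1/12] . (h_0, h_1, h_2, h_3) = 1
  [-1/4, -1/3, -1/6, 11/12] . (h_0, h_1, h_2, h_3) = 1

Solving yields:
  h_0 = 11232/2161
  h_1 = 13056/2161
  h_2 = 10140/2161
  h_3 = 12012/2161

Starting state is 3, so the expected hitting time is h_3 = 12012/2161.

Answer: 12012/2161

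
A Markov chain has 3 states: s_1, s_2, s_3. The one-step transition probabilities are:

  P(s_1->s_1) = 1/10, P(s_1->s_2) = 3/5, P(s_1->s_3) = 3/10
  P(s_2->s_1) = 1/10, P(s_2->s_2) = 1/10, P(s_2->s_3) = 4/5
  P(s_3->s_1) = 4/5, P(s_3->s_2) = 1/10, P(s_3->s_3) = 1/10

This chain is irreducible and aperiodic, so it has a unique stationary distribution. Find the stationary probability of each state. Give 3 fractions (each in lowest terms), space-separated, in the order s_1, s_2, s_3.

Answer: 73/205 57/205 15/41

Derivation:
The stationary distribution satisfies pi = pi * P, i.e.:
  pi_s_1 = 1/10*pi_s_1 + 1/10*pi_s_2 + 4/5*pi_s_3
  pi_s_2 = 3/5*pi_s_1 + 1/10*pi_s_2 + 1/10*pi_s_3
  pi_s_3 = 3/10*pi_s_1 + 4/5*pi_s_2 + 1/10*pi_s_3
with normalization: pi_s_1 + pi_s_2 + pi_s_3 = 1.

Using the first 2 balance equations plus normalization, the linear system A*pi = b is:
  [-9/10, 1/10, 4/5] . pi = 0
  [3/5, -9/10, 1/10] . pi = 0
  [1, 1, 1] . pi = 1

Solving yields:
  pi_s_1 = 73/205
  pi_s_2 = 57/205
  pi_s_3 = 15/41

Verification (pi * P):
  73/205*1/10 + 57/205*1/10 + 15/41*4/5 = 73/205 = pi_s_1  (ok)
  73/205*3/5 + 57/205*1/10 + 15/41*1/10 = 57/205 = pi_s_2  (ok)
  73/205*3/10 + 57/205*4/5 + 15/41*1/10 = 15/41 = pi_s_3  (ok)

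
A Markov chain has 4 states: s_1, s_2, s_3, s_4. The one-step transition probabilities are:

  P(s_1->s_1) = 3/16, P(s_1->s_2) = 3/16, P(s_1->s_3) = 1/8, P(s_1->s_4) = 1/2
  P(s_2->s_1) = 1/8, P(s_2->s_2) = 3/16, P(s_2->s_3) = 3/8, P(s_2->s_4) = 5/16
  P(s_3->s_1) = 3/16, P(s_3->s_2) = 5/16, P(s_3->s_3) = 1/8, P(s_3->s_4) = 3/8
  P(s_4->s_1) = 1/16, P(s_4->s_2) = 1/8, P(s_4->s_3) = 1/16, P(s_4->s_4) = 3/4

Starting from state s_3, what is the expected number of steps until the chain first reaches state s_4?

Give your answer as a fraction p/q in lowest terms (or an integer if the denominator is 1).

Let h_i = expected steps to first reach s_4 from state i.
Boundary: h_s_4 = 0.
First-step equations for the other states:
  h_s_1 = 1 + 3/16*h_s_1 + 3/16*h_s_2 + 1/8*h_s_3 + 1/2*h_s_4
  h_s_2 = 1 + 1/8*h_s_1 + 3/16*h_s_2 + 3/8*h_s_3 + 5/16*h_s_4
  h_s_3 = 1 + 3/16*h_s_1 + 5/16*h_s_2 + 1/8*h_s_3 + 3/8*h_s_4

Substituting h_s_4 = 0 and rearranging gives the linear system (I - Q) h = 1:
  [13/16, -3/16, -1/8] . (h_s_1, h_s_2, h_s_3) = 1
  [-1/8, 13/16, -3/8] . (h_s_1, h_s_2, h_s_3) = 1
  [-3/16, -5/16, 7/8] . (h_s_1, h_s_2, h_s_3) = 1

Solving yields:
  h_s_1 = 992/435
  h_s_2 = 1216/435
  h_s_3 = 1144/435

Starting state is s_3, so the expected hitting time is h_s_3 = 1144/435.

Answer: 1144/435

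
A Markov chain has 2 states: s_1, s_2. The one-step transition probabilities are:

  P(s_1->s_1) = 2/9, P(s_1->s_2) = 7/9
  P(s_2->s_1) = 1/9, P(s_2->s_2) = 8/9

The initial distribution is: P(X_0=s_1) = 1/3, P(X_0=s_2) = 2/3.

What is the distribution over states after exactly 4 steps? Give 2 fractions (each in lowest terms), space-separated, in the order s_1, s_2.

Propagating the distribution step by step (d_{t+1} = d_t * P):
d_0 = (s_1=1/3, s_2=2/3)
  d_1[s_1] = 1/3*2/9 + 2/3*1/9 = 4/27
  d_1[s_2] = 1/3*7/9 + 2/3*8/9 = 23/27
d_1 = (s_1=4/27, s_2=23/27)
  d_2[s_1] = 4/27*2/9 + 23/27*1/9 = 31/243
  d_2[s_2] = 4/27*7/9 + 23/27*8/9 = 212/243
d_2 = (s_1=31/243, s_2=212/243)
  d_3[s_1] = 31/243*2/9 + 212/243*1/9 = 274/2187
  d_3[s_2] = 31/243*7/9 + 212/243*8/9 = 1913/2187
d_3 = (s_1=274/2187, s_2=1913/2187)
  d_4[s_1] = 274/2187*2/9 + 1913/2187*1/9 = 2461/19683
  d_4[s_2] = 274/2187*7/9 + 1913/2187*8/9 = 17222/19683
d_4 = (s_1=2461/19683, s_2=17222/19683)

Answer: 2461/19683 17222/19683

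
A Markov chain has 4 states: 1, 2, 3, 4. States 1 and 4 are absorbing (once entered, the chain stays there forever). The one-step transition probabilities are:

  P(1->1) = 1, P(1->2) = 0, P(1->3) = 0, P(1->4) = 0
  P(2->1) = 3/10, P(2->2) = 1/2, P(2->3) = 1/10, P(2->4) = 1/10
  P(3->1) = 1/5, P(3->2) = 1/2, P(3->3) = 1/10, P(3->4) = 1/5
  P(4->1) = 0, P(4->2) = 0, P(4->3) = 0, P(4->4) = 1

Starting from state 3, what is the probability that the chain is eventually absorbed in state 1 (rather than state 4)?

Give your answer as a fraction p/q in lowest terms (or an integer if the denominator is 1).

Let a_i = P(absorbed in 1 | start in state i).
Boundary conditions: a_1 = 1, a_4 = 0.
For each transient state i, a_i = sum_j P(i->j) * a_j:
  a_2 = 3/10*a_1 + 1/2*a_2 + 1/10*a_3 + 1/10*a_4
  a_3 = 1/5*a_1 + 1/2*a_2 + 1/10*a_3 + 1/5*a_4

Substituting a_1 = 1 and a_4 = 0, rearrange to (I - Q) a = r where r[i] = P(i -> 1):
  [1/2, -1/10] . (a_2, a_3) = 3/10
  [-1/2, 9/10] . (a_2, a_3) = 1/5

Solving yields:
  a_2 = 29/40
  a_3 = 5/8

Starting state is 3, so the absorption probability is a_3 = 5/8.

Answer: 5/8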